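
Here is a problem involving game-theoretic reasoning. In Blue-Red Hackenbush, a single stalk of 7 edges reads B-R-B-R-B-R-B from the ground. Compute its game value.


Edges (from ground): B-R-B-R-B-R-B
By Berlekamp's sign-expansion rule, a Blue-Red Hackenbush stalk has the value of the surreal number whose sign sequence is the edge sequence with B -> + and R -> -.
Sign sequence: +-+-+-+
Trace the sign expansion in the surreal number tree, starting from 0:
Edge 1: B (sign +) -> bounds (0, +inf), value = 1
Edge 2: R (sign -) -> bounds (0, 1), value = 1/2
Edge 3: B (sign +) -> bounds (1/2, 1), value = 3/4
Edge 4: R (sign -) -> bounds (1/2, 3/4), value = 5/8
Edge 5: B (sign +) -> bounds (5/8, 3/4), value = 11/16
Edge 6: R (sign -) -> bounds (5/8, 11/16), value = 21/32
Edge 7: B (sign +) -> bounds (21/32, 11/16), value = 43/64
Game value = 43/64

43/64


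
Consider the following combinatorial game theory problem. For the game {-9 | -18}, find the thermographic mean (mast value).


Game = {-9 | -18}, a switch {a | b} with numbers a > b.
Its thermograph has left wall a - t and right wall b + t, which meet at t = (a - b)/2, where both equal (a + b)/2. So the mast (mean value) is at (a + b)/2.
Mean = (-9 + (-18))/2 = -27/2 = -27/2

-27/2


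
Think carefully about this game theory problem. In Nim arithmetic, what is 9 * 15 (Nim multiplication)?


Nim multiplication is bilinear over XOR: (u XOR v) * w = (u*w) XOR (v*w).
So we split each operand into its bit components and XOR the pairwise Nim products.
9 = 1 + 8 (as XOR of powers of 2).
15 = 1 + 2 + 4 + 8 (as XOR of powers of 2).
Using the standard Nim-product table on single bits:
  2*2 = 3,   2*4 = 8,   2*8 = 12,
  4*4 = 6,   4*8 = 11,  8*8 = 13,
and  1*x = x (identity), k*l = l*k (commutative).
Pairwise Nim products:
  1 * 1 = 1
  1 * 2 = 2
  1 * 4 = 4
  1 * 8 = 8
  8 * 1 = 8
  8 * 2 = 12
  8 * 4 = 11
  8 * 8 = 13
XOR them: 1 XOR 2 XOR 4 XOR 8 XOR 8 XOR 12 XOR 11 XOR 13 = 13.
Result: 9 * 15 = 13 (in Nim).

13


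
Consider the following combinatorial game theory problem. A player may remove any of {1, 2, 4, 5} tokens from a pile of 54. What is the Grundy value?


The subtraction set is S = {1, 2, 4, 5}.
G(k) = mex{ G(k - s) : s in S, s <= k }. We compute iteratively: G(0) = 0.
G(1) = mex({0}) = 1
G(2) = mex({0, 1}) = 2
G(3) = mex({1, 2}) = 0
G(4) = mex({0, 2}) = 1
G(5) = mex({0, 1}) = 2
G(6) = mex({1, 2}) = 0
G(7) = mex({0, 2}) = 1
Observe that G(3)..G(7) = 0, 1, 2, 0, 1 repeats G(0)..G(4) = 0, 1, 2, 0, 1.
For k >= max(S) = 5, G(k) is determined by the previous 5 values G(k-5)..G(k-1); a window of 5 consecutive values has recurred shifted by 3, so by induction G(k + 3) = G(k) for all k >= 0: the sequence is periodic from the start with period 3.
One period: G(0..2) = 0, 1, 2.
54 mod 3 = 0, so G(54) = G(0) = 0.

0


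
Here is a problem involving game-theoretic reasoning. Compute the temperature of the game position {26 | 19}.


The game is {26 | 19}, a switch {a | b} with numbers a > b.
Cooling {a | b} by t gives {a - t | b + t}, which stops being hot when a - t = b + t, i.e. at t = (a - b)/2. So the temperature of a switch is (a - b)/2.
Temperature = (Left option - Right option) / 2
= (26 - (19)) / 2
= 7 / 2
= 7/2

7/2


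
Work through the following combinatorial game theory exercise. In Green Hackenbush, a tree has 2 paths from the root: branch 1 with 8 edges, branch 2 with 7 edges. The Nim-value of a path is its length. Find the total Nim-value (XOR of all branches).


The tree has 2 branches from the ground vertex.
In Green Hackenbush, the Nim-value of a simple path of length k is k.
Branch 1: length 8, Nim-value = 8
Branch 2: length 7, Nim-value = 7
Total Nim-value = XOR of all branch values:
0 XOR 8 = 8
8 XOR 7 = 15
Nim-value of the tree = 15

15


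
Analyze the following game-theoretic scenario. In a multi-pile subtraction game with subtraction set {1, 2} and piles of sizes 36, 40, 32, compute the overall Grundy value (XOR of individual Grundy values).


Subtraction set: {1, 2}
For this subtraction set, G(n) = n mod 3 (period = max + 1 = 3).
Pile 1 (size 36): G(36) = 36 mod 3 = 0
Pile 2 (size 40): G(40) = 40 mod 3 = 1
Pile 3 (size 32): G(32) = 32 mod 3 = 2
Total Grundy value = XOR of all: 0 XOR 1 XOR 2 = 3

3


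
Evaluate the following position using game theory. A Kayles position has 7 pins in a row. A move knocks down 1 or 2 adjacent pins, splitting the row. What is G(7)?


Kayles: a move removes 1 or 2 adjacent pins from a contiguous row.
Removing pins from a row of k leaves two independent rows (a, b) with a + b = k - 1 (one pin) or a + b = k - 2 (two pins); an end removal gives a = 0.
By Sprague-Grundy, G(k) = mex{ G(a) XOR G(b) } over all these splits. G(0) = 0.
G(1): splits (0,0):0^0=0 -> mex({0}) = 1
G(2): splits (0,1):0^1=1 (0,0):0^0=0 -> mex({0, 1}) = 2
G(3): splits (0,2):0^2=2 (1,1):1^1=0 (0,1):0^1=1 -> mex({0, 1, 2}) = 3
G(4): splits (0,3):0^3=3 (1,2):1^2=3 (0,2):0^2=2 (1,1):1^1=0 -> mex({0, 2, 3}) = 1
G(5): splits (0,4):0^1=1 (1,3):1^3=2 (2,2):2^2=0 (0,3):0^3=3 (1,2):1^2=3 -> mex({0, 1, 2, 3}) = 4
G(6) = mex({0, 1, 2, 4}) = 3
G(7) = mex({0, 1, 3, 4, 5}) = 2
Therefore G(7) = 2.

2


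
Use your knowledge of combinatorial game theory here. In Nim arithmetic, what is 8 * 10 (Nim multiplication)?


Nim multiplication is bilinear over XOR: (u XOR v) * w = (u*w) XOR (v*w).
So we split each operand into its bit components and XOR the pairwise Nim products.
8 = 8 (as XOR of powers of 2).
10 = 2 + 8 (as XOR of powers of 2).
Using the standard Nim-product table on single bits:
  2*2 = 3,   2*4 = 8,   2*8 = 12,
  4*4 = 6,   4*8 = 11,  8*8 = 13,
and  1*x = x (identity), k*l = l*k (commutative).
Pairwise Nim products:
  8 * 2 = 12
  8 * 8 = 13
XOR them: 12 XOR 13 = 1.
Result: 8 * 10 = 1 (in Nim).

1


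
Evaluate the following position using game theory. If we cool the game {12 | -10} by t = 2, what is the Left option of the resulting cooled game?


Original game: {12 | -10} (a switch {a | b} with a > b).
Cooling by t (for t below the temperature (a - b)/2 = 11) taxes each move by t: {a | b} cooled by t is {a - t | b + t}.
Cooling amount: t = 2
Cooled Left option: 12 - 2 = 10
Cooled Right option: -10 + 2 = -8
Cooled game: {10 | -8}
Left option = 10

10


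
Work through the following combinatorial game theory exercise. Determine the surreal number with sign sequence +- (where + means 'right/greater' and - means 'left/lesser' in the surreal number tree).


Sign expansion: +-
Rule: track bounds (lo, hi), initially (-inf, +inf). On '+', the current value becomes lo and we move to the simplest number in (value, hi): value + 1 if hi = +inf, otherwise the midpoint (value + hi)/2. On '-', the current value becomes hi and we move to value - 1 if lo = -inf, otherwise the midpoint (lo + value)/2.
Start at 0.
Step 1: sign = +, move right. Bounds: (0, +inf). Value = 1
Step 2: sign = -, move left. Bounds: (0, 1). Value = 1/2
The surreal number with sign expansion +- is 1/2.

1/2


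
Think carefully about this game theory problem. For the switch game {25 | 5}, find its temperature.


The game is {25 | 5}, a switch {a | b} with numbers a > b.
Cooling {a | b} by t gives {a - t | b + t}, which stops being hot when a - t = b + t, i.e. at t = (a - b)/2. So the temperature of a switch is (a - b)/2.
Temperature = (Left option - Right option) / 2
= (25 - (5)) / 2
= 20 / 2
= 10

10


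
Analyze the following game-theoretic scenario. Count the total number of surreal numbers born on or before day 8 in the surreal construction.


Day 0: {|} = 0 is born. Count = 1.
Day n: the number of surreal numbers born by day n is 2^(n+1) - 1.
By day 0: 2^1 - 1 = 1
By day 1: 2^2 - 1 = 3
By day 2: 2^3 - 1 = 7
By day 3: 2^4 - 1 = 15
By day 4: 2^5 - 1 = 31
By day 5: 2^6 - 1 = 63
By day 6: 2^7 - 1 = 127
By day 7: 2^8 - 1 = 255
By day 8: 2^9 - 1 = 511
By day 8: 511 surreal numbers.

511


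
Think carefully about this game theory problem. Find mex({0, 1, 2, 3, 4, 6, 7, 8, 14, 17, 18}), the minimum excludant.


Set = {0, 1, 2, 3, 4, 6, 7, 8, 14, 17, 18}
0 is in the set.
1 is in the set.
2 is in the set.
3 is in the set.
4 is in the set.
5 is NOT in the set. This is the mex.
mex = 5

5


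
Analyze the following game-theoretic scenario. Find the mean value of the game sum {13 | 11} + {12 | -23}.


G1 = {13 | 11}, G2 = {12 | -23}
Each is a switch {a | b} with numbers a > b; its mean value is (a + b)/2, and mean value is additive over game sums: m(G1 + G2) = m(G1) + m(G2).
Mean of G1 = (13 + (11))/2 = 24/2 = 12
Mean of G2 = (12 + (-23))/2 = -11/2 = -11/2
Mean of G1 + G2 = 12 + -11/2 = 13/2

13/2


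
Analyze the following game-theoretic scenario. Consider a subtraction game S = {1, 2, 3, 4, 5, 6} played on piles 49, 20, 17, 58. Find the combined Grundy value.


Subtraction set: {1, 2, 3, 4, 5, 6}
For this subtraction set, G(n) = n mod 7 (period = max + 1 = 7).
Pile 1 (size 49): G(49) = 49 mod 7 = 0
Pile 2 (size 20): G(20) = 20 mod 7 = 6
Pile 3 (size 17): G(17) = 17 mod 7 = 3
Pile 4 (size 58): G(58) = 58 mod 7 = 2
Total Grundy value = XOR of all: 0 XOR 6 XOR 3 XOR 2 = 7

7


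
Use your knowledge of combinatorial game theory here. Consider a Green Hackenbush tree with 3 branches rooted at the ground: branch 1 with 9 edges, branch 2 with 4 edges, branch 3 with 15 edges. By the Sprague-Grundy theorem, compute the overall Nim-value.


The tree has 3 branches from the ground vertex.
In Green Hackenbush, the Nim-value of a simple path of length k is k.
Branch 1: length 9, Nim-value = 9
Branch 2: length 4, Nim-value = 4
Branch 3: length 15, Nim-value = 15
Total Nim-value = XOR of all branch values:
0 XOR 9 = 9
9 XOR 4 = 13
13 XOR 15 = 2
Nim-value of the tree = 2

2


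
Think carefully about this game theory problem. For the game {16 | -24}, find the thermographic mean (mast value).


Game = {16 | -24}, a switch {a | b} with numbers a > b.
Its thermograph has left wall a - t and right wall b + t, which meet at t = (a - b)/2, where both equal (a + b)/2. So the mast (mean value) is at (a + b)/2.
Mean = (16 + (-24))/2 = -8/2 = -4

-4


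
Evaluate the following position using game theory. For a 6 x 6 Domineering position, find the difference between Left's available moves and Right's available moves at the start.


Board is 6 x 6 (rows x cols).
Left (vertical) placements: (rows-1) * cols = 5 * 6 = 30
Right (horizontal) placements: rows * (cols-1) = 6 * 5 = 30
Advantage = Left - Right = 30 - 30 = 0

0


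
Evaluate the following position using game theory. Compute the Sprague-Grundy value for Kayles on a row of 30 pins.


Kayles: a move removes 1 or 2 adjacent pins from a contiguous row.
Removing pins from a row of k leaves two independent rows (a, b) with a + b = k - 1 (one pin) or a + b = k - 2 (two pins); an end removal gives a = 0.
By Sprague-Grundy, G(k) = mex{ G(a) XOR G(b) } over all these splits. G(0) = 0.
G(1): splits (0,0):0^0=0 -> mex({0}) = 1
G(2): splits (0,1):0^1=1 (0,0):0^0=0 -> mex({0, 1}) = 2
G(3): splits (0,2):0^2=2 (1,1):1^1=0 (0,1):0^1=1 -> mex({0, 1, 2}) = 3
G(4): splits (0,3):0^3=3 (1,2):1^2=3 (0,2):0^2=2 (1,1):1^1=0 -> mex({0, 2, 3}) = 1
G(5): splits (0,4):0^1=1 (1,3):1^3=2 (2,2):2^2=0 (0,3):0^3=3 (1,2):1^2=3 -> mex({0, 1, 2, 3}) = 4
G(6) = mex({0, 1, 2, 4}) = 3
G(7) = mex({0, 1, 3, 4, 5}) = 2
G(8) = mex({0, 2, 3, 5, 6}) = 1
G(9) = mex({0, 1, 2, 3, 6, 7}) = 4
G(10) = mex({0, 1, 3, 4, 5, 7}) = 2
G(11) = mex({0, 1, 2, 3, 4, 5}) = 6
G(12) = mex({0, 1, 2, 3, 5, 6, 7}) = 4
G(13) = mex({0, 2, 3, 4, 6, 7}) = 1
G(14) = mex({0, 1, 4, 5, 6, 7}) = 2
G(15) = mex({0, 1, 2, 3, 4, 5, 6}) = 7
G(16) = mex({0, 2, 3, 5, 6, 7}) = 1
G(17) = mex({0, 1, 2, 3, 5, 6, 7}) = 4
G(18) = mex({0, 1, 2, 4, 5, 6}) = 3
G(19) = mex({0, 1, 3, 4, 5, 7}) = 2
G(20) = mex({0, 2, 3, 4, 5, 6, 7}) = 1
G(21) = mex({0, 1, 2, 3, 5, 6, 7}) = 4
G(22) = mex({0, 1, 2, 3, 4, 5, 7}) = 6
G(23) = mex({0, 1, 2, 3, 4, 5, 6}) = 7
G(24) = mex({0, 1, 2, 3, 5, 6, 7}) = 4
G(25) = mex({0, 2, 3, 4, 6, 7}) = 1
G(26) = mex({0, 1, 3, 4, 5, 6, 7}) = 2
G(27) = mex({0, 1, 2, 3, 4, 5, 6, 7}) = 8
G(28) = mex({0, 1, 2, 3, 4, 6, 7, 8}) = 5
G(29) = mex({0, 1, 2, 3, 5, 6, 7, 8, 9}) = 4
G(30) = mex({0, 1, 2, 3, 4, 5, 6, 9, 10}) = 7
Therefore G(30) = 7.

7


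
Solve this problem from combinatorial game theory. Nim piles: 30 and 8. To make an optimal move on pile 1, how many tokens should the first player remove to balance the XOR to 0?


Piles: 30 and 8
Current XOR: 30 XOR 8 = 22 (non-zero, so this is an N-position).
To make the XOR zero, we need to find a move that balances the piles.
For pile 1 (size 30): target = 30 XOR 22 = 8
We reduce pile 1 from 30 to 8.
Tokens removed: 30 - 8 = 22
Verification: 8 XOR 8 = 0

22


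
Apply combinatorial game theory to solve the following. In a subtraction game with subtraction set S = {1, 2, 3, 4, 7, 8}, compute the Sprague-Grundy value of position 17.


The subtraction set is S = {1, 2, 3, 4, 7, 8}.
G(k) = mex{ G(k - s) : s in S, s <= k }. We compute iteratively: G(0) = 0.
G(1) = mex({0}) = 1
G(2) = mex({0, 1}) = 2
G(3) = mex({0, 1, 2}) = 3
G(4) = mex({0, 1, 2, 3}) = 4
G(5) = mex({1, 2, 3, 4}) = 0
G(6) = mex({0, 2, 3, 4}) = 1
G(7) = mex({0, 1, 3, 4}) = 2
G(8) = mex({0, 1, 2, 4}) = 3
G(9) = mex({0, 1, 2, 3}) = 4
G(10) = mex({1, 2, 3, 4}) = 0
G(11) = mex({0, 2, 3, 4}) = 1
G(12) = mex({0, 1, 3, 4}) = 2
Observe that G(5)..G(12) = 0, 1, 2, 3, 4, 0, 1, 2 repeats G(0)..G(7) = 0, 1, 2, 3, 4, 0, 1, 2.
For k >= max(S) = 8, G(k) is determined by the previous 8 values G(k-8)..G(k-1); a window of 8 consecutive values has recurred shifted by 5, so by induction G(k + 5) = G(k) for all k >= 0: the sequence is periodic from the start with period 5.
One period: G(0..4) = 0, 1, 2, 3, 4.
17 mod 5 = 2, so G(17) = G(2) = 2.

2


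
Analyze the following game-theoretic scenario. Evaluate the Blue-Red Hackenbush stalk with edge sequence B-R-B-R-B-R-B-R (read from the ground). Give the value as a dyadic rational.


Edges (from ground): B-R-B-R-B-R-B-R
By Berlekamp's sign-expansion rule, a Blue-Red Hackenbush stalk has the value of the surreal number whose sign sequence is the edge sequence with B -> + and R -> -.
Sign sequence: +-+-+-+-
Trace the sign expansion in the surreal number tree, starting from 0:
Edge 1: B (sign +) -> bounds (0, +inf), value = 1
Edge 2: R (sign -) -> bounds (0, 1), value = 1/2
Edge 3: B (sign +) -> bounds (1/2, 1), value = 3/4
Edge 4: R (sign -) -> bounds (1/2, 3/4), value = 5/8
Edge 5: B (sign +) -> bounds (5/8, 3/4), value = 11/16
Edge 6: R (sign -) -> bounds (5/8, 11/16), value = 21/32
Edge 7: B (sign +) -> bounds (21/32, 11/16), value = 43/64
Edge 8: R (sign -) -> bounds (21/32, 43/64), value = 85/128
Game value = 85/128

85/128


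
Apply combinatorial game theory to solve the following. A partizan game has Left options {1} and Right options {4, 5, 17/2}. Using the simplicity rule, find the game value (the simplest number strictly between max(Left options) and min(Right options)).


Left options: {1}, max = 1
Right options: {4, 5, 17/2}, min = 4
All options are numbers and max(Left) < min(Right), so by the simplicity theorem the value is the simplest (earliest-born) number strictly between 1 and 4.
Integers 2 through 3 all lie strictly between 1 and 4.
Among integers, the simplest (lowest birthday = smallest |n|; 0 is born on day 0, +-n on day n) is 2.
No non-integer in the interval can be simpler: if x is a non-integer in the interval, then floor(x) or ceil(x) also lies in the interval (the interval contains an integer), and both are proper prefixes of x's sign expansion, i.e. born earlier. So the game value is 2.
Game value = 2

2


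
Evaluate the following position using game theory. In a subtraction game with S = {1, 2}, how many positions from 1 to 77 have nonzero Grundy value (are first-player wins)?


Subtraction set S = {1, 2}, so G(n) = n mod 3.
G(n) = 0 when n is a multiple of 3.
Multiples of 3 in [1, 77]: 25
N-positions (nonzero Grundy) = 77 - 25 = 52

52


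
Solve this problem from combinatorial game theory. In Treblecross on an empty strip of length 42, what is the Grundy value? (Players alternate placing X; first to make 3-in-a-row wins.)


Treblecross: place X on empty cells; 3-in-a-row wins.
Playing within two cells of an existing X lets the opponent win at once, so sensible play treats the cells i-2..i+2 around each X as dead. The player left with no safe cell loses, so this is a normal-play take-away game on strips of safe cells.
Placing X at cell i (0-indexed) of a strip of k safe cells leaves independent strips of sizes max(0, i-2) and max(0, k-i-3). Hence G(k) = mex{ G(max(0,i-2)) XOR G(max(0,k-i-3)) : 0 <= i < k }, with G(0) = 0.
G(1): splits (0,0):0^0=0 -> mex({0}) = 1
G(2): splits (0,0):0^0=0 -> mex({0}) = 1
G(3): splits (0,0):0^0=0 -> mex({0}) = 1
G(4): splits (0,1):0^1=1 (0,0):0^0=0 -> mex({0, 1}) = 2
G(5): splits (0,2):0^1=1 (0,1):0^1=1 (0,0):0^0=0 -> mex({0, 1}) = 2
G(6) = mex({1}) = 0
G(7) = mex({0, 1, 2}) = 3
G(8) = mex({0, 1, 2}) = 3
G(9) = mex({0, 2}) = 1
G(10) = mex({0, 2, 3}) = 1
G(11) = mex({0, 3}) = 1
G(12) = mex({1, 3}) = 0
G(13) = mex({0, 1, 2, 3}) = 4
G(14) = mex({0, 1, 2}) = 3
G(15) = mex({0, 1, 2}) = 3
G(16) = mex({0, 1, 2, 4}) = 3
G(17) = mex({0, 1, 3, 4}) = 2
G(18) = mex({0, 1, 3, 4}) = 2
G(19) = mex({0, 1, 3, 5}) = 2
G(20) = mex({0, 1, 2, 3, 5}) = 4
G(21) = mex({0, 1, 2, 3, 5}) = 4
G(22) = mex({1, 2, 6}) = 0
G(23) = mex({0, 1, 2, 3, 4, 6}) = 5
G(24) = mex({0, 1, 2, 3, 4}) = 5
G(25) = mex({0, 1, 3, 4, 7}) = 2
G(26) = mex({0, 1, 3, 4, 5, 7}) = 2
G(27) = mex({0, 1, 3, 5}) = 2
G(28) = mex({0, 1, 2, 5}) = 3
G(29) = mex({0, 1, 2, 4, 5, 6}) = 3
G(30) = mex({1, 2, 4, 6}) = 0
G(31) = mex({0, 1, 2, 3, 4, 6}) = 5
G(32) = mex({1, 2, 3, 4, 7}) = 0
G(33) = mex({0, 3, 7}) = 1
G(34) = mex({0, 2, 3, 5, 7}) = 1
G(35) = mex({0, 2, 3, 5, 6}) = 1
G(36) = mex({0, 1, 2, 5, 6}) = 3
G(37) = mex({0, 1, 2, 4, 5, 6}) = 3
G(38) = mex({0, 1, 2, 4}) = 3
G(39) = mex({0, 1, 2, 3, 4, 7}) = 5
G(40) = mex({0, 1, 2, 3, 4, 5, 7}) = 6
G(41) = mex({0, 1, 2, 3, 5, 7}) = 4
G(42) = mex({0, 1, 2, 3, 5, 6, 7}) = 4
Therefore G(42) = 4.

4


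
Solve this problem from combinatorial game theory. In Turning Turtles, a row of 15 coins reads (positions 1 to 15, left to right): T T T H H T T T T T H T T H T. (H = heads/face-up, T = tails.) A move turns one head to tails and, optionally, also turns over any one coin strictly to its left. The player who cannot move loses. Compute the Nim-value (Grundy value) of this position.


Coins: T T T H H T T T T T H T T H T
Key fact: a single head at position k behaves exactly like a Nim heap of size k (turning it to T and optionally flipping a coin at j < k corresponds to moving the heap from k to j, or to 0), and heads combine as a disjunctive sum (two heads at the same place would cancel, matching j XOR j = 0). So the Nim-value is the XOR of the 1-indexed positions of the heads.
Face-up positions (1-indexed): [4, 5, 11, 14]
XOR 0 with 4: 0 XOR 4 = 4
XOR 4 with 5: 4 XOR 5 = 1
XOR 1 with 11: 1 XOR 11 = 10
XOR 10 with 14: 10 XOR 14 = 4
Nim-value = 4

4


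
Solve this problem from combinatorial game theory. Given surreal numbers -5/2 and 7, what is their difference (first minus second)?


x = -5/2, y = 7
Converting to common denominator: 2
x = -5/2, y = 14/2
x - y = -5/2 - 7 = -19/2

-19/2


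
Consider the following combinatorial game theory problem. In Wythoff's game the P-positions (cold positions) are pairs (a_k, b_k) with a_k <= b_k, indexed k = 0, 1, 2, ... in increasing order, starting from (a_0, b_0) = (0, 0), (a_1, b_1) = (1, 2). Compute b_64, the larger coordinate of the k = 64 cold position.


By Wythoff's theorem, a_k = floor(k * phi) and b_k = floor(k * phi^2) = a_k + k, where phi = (1 + sqrt(5))/2 is the golden ratio.
phi = (1 + sqrt(5))/2 = 1.618034
phi^2 = phi + 1 = 2.618034
k = 64
k * phi^2 = 64 * 2.618034 = 167.554175
b_64 = floor(k * phi^2) = 167 (check: a_64 + k = 103 + 64 = 167)

167


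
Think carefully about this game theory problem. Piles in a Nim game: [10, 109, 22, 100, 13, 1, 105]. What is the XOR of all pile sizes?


We need the XOR (exclusive or) of all pile sizes.
After XOR-ing pile 1 (size 10): 0 XOR 10 = 10
After XOR-ing pile 2 (size 109): 10 XOR 109 = 103
After XOR-ing pile 3 (size 22): 103 XOR 22 = 113
After XOR-ing pile 4 (size 100): 113 XOR 100 = 21
After XOR-ing pile 5 (size 13): 21 XOR 13 = 24
After XOR-ing pile 6 (size 1): 24 XOR 1 = 25
After XOR-ing pile 7 (size 105): 25 XOR 105 = 112
The Nim-value of this position is 112.

112


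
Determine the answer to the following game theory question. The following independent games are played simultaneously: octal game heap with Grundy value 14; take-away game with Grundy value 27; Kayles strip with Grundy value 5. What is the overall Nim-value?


By the Sprague-Grundy theorem, the Grundy value of a sum of games is the XOR of individual Grundy values.
octal game heap: Grundy value = 14. Running XOR: 0 XOR 14 = 14
take-away game: Grundy value = 27. Running XOR: 14 XOR 27 = 21
Kayles strip: Grundy value = 5. Running XOR: 21 XOR 5 = 16
The combined Grundy value is 16.

16


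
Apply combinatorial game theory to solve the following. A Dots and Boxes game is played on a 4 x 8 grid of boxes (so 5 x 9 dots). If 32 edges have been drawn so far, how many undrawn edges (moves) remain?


Grid: 4 x 8 boxes, i.e. 5 rows and 9 columns of dots.
Horizontal edges: (rows + 1) * cols = 5 * 8 = 40
Vertical edges: rows * (cols + 1) = 4 * 9 = 36
Total edges: 40 + 36 = 76
Edges drawn: 32
Remaining: 76 - 32 = 44

44


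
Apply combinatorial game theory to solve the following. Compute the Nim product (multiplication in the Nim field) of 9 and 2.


Nim multiplication is bilinear over XOR: (u XOR v) * w = (u*w) XOR (v*w).
So we split each operand into its bit components and XOR the pairwise Nim products.
9 = 1 + 8 (as XOR of powers of 2).
2 = 2 (as XOR of powers of 2).
Using the standard Nim-product table on single bits:
  2*2 = 3,   2*4 = 8,   2*8 = 12,
  4*4 = 6,   4*8 = 11,  8*8 = 13,
and  1*x = x (identity), k*l = l*k (commutative).
Pairwise Nim products:
  1 * 2 = 2
  8 * 2 = 12
XOR them: 2 XOR 12 = 14.
Result: 9 * 2 = 14 (in Nim).

14


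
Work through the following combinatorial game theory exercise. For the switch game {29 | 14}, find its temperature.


The game is {29 | 14}, a switch {a | b} with numbers a > b.
Cooling {a | b} by t gives {a - t | b + t}, which stops being hot when a - t = b + t, i.e. at t = (a - b)/2. So the temperature of a switch is (a - b)/2.
Temperature = (Left option - Right option) / 2
= (29 - (14)) / 2
= 15 / 2
= 15/2

15/2


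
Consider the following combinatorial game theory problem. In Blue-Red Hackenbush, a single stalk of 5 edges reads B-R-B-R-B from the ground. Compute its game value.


Edges (from ground): B-R-B-R-B
By Berlekamp's sign-expansion rule, a Blue-Red Hackenbush stalk has the value of the surreal number whose sign sequence is the edge sequence with B -> + and R -> -.
Sign sequence: +-+-+
Trace the sign expansion in the surreal number tree, starting from 0:
Edge 1: B (sign +) -> bounds (0, +inf), value = 1
Edge 2: R (sign -) -> bounds (0, 1), value = 1/2
Edge 3: B (sign +) -> bounds (1/2, 1), value = 3/4
Edge 4: R (sign -) -> bounds (1/2, 3/4), value = 5/8
Edge 5: B (sign +) -> bounds (5/8, 3/4), value = 11/16
Game value = 11/16

11/16


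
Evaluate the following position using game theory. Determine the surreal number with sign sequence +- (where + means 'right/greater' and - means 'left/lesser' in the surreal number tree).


Sign expansion: +-
Rule: track bounds (lo, hi), initially (-inf, +inf). On '+', the current value becomes lo and we move to the simplest number in (value, hi): value + 1 if hi = +inf, otherwise the midpoint (value + hi)/2. On '-', the current value becomes hi and we move to value - 1 if lo = -inf, otherwise the midpoint (lo + value)/2.
Start at 0.
Step 1: sign = +, move right. Bounds: (0, +inf). Value = 1
Step 2: sign = -, move left. Bounds: (0, 1). Value = 1/2
The surreal number with sign expansion +- is 1/2.

1/2


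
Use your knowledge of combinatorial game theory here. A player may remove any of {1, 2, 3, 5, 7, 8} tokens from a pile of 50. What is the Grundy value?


The subtraction set is S = {1, 2, 3, 5, 7, 8}.
G(k) = mex{ G(k - s) : s in S, s <= k }. We compute iteratively: G(0) = 0.
G(1) = mex({0}) = 1
G(2) = mex({0, 1}) = 2
G(3) = mex({0, 1, 2}) = 3
G(4) = mex({1, 2, 3}) = 0
G(5) = mex({0, 2, 3}) = 1
G(6) = mex({0, 1, 3}) = 2
G(7) = mex({0, 1, 2}) = 3
G(8) = mex({0, 1, 2, 3}) = 4
G(9) = mex({0, 1, 2, 3, 4}) = 5
G(10) = mex({1, 2, 3, 4, 5}) = 0
G(11) = mex({0, 2, 3, 4, 5}) = 1
G(12) = mex({0, 1, 3, 5}) = 2
G(13) = mex({0, 1, 2, 4}) = 3
G(14) = mex({1, 2, 3, 5}) = 0
G(15) = mex({0, 2, 3, 4}) = 1
G(16) = mex({0, 1, 3, 4, 5}) = 2
G(17) = mex({0, 1, 2, 5}) = 3
Observe that G(10)..G(17) = 0, 1, 2, 3, 0, 1, 2, 3 repeats G(0)..G(7) = 0, 1, 2, 3, 0, 1, 2, 3.
For k >= max(S) = 8, G(k) is determined by the previous 8 values G(k-8)..G(k-1); a window of 8 consecutive values has recurred shifted by 10, so by induction G(k + 10) = G(k) for all k >= 0: the sequence is periodic from the start with period 10.
One period: G(0..9) = 0, 1, 2, 3, 0, 1, 2, 3, 4, 5.
50 mod 10 = 0, so G(50) = G(0) = 0.

0


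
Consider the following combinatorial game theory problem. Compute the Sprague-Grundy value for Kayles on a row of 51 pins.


Kayles: a move removes 1 or 2 adjacent pins from a contiguous row.
Removing pins from a row of k leaves two independent rows (a, b) with a + b = k - 1 (one pin) or a + b = k - 2 (two pins); an end removal gives a = 0.
By Sprague-Grundy, G(k) = mex{ G(a) XOR G(b) } over all these splits. G(0) = 0.
G(1): splits (0,0):0^0=0 -> mex({0}) = 1
G(2): splits (0,1):0^1=1 (0,0):0^0=0 -> mex({0, 1}) = 2
G(3): splits (0,2):0^2=2 (1,1):1^1=0 (0,1):0^1=1 -> mex({0, 1, 2}) = 3
G(4): splits (0,3):0^3=3 (1,2):1^2=3 (0,2):0^2=2 (1,1):1^1=0 -> mex({0, 2, 3}) = 1
G(5): splits (0,4):0^1=1 (1,3):1^3=2 (2,2):2^2=0 (0,3):0^3=3 (1,2):1^2=3 -> mex({0, 1, 2, 3}) = 4
G(6) = mex({0, 1, 2, 4}) = 3
G(7) = mex({0, 1, 3, 4, 5}) = 2
G(8) = mex({0, 2, 3, 5, 6}) = 1
G(9) = mex({0, 1, 2, 3, 6, 7}) = 4
G(10) = mex({0, 1, 3, 4, 5, 7}) = 2
G(11) = mex({0, 1, 2, 3, 4, 5}) = 6
G(12) = mex({0, 1, 2, 3, 5, 6, 7}) = 4
G(13) = mex({0, 2, 3, 4, 6, 7}) = 1
G(14) = mex({0, 1, 4, 5, 6, 7}) = 2
G(15) = mex({0, 1, 2, 3, 4, 5, 6}) = 7
G(16) = mex({0, 2, 3, 5, 6, 7}) = 1
G(17) = mex({0, 1, 2, 3, 5, 6, 7}) = 4
G(18) = mex({0, 1, 2, 4, 5, 6}) = 3
G(19) = mex({0, 1, 3, 4, 5, 7}) = 2
G(20) = mex({0, 2, 3, 4, 5, 6, 7}) = 1
G(21) = mex({0, 1, 2, 3, 5, 6, 7}) = 4
G(22) = mex({0, 1, 2, 3, 4, 5, 7}) = 6
G(23) = mex({0, 1, 2, 3, 4, 5, 6}) = 7
G(24) = mex({0, 1, 2, 3, 5, 6, 7}) = 4
G(25) = mex({0, 2, 3, 4, 6, 7}) = 1
G(26) = mex({0, 1, 3, 4, 5, 6, 7}) = 2
G(27) = mex({0, 1, 2, 3, 4, 5, 6, 7}) = 8
G(28) = mex({0, 1, 2, 3, 4, 6, 7, 8}) = 5
G(29) = mex({0, 1, 2, 3, 5, 6, 7, 8, 9}) = 4
G(30) = mex({0, 1, 2, 3, 4, 5, 6, 9, 10}) = 7
G(31) = mex({0, 1, 3, 4, 5, 7, 10, 11}) = 2
G(32) = mex({0, 2, 3, 4, 5, 6, 7, 9, 11}) = 1
G(33) = mex({0, 1, 2, 3, 4, 5, 6, 7, 9, 12}) = 8
G(34) = mex({0, 1, 2, 3, 4, 5, 7, 8, 11, 12}) = 6
G(35) = mex({0, 1, 2, 3, 4, 5, 6, 8, 9, 10, 11}) = 7
G(36) = mex({0, 1, 2, 3, 5, 6, 7, 9, 10}) = 4
G(37) = mex({0, 2, 3, 4, 6, 7, 9, 10, 11, 12}) = 1
G(38) = mex({0, 1, 3, 4, 5, 6, 7, 9, 10, 11, 12}) = 2
G(39) = mex({0, 1, 2, 4, 5, 6, 7, 9, 10, 12, 14}) = 3
G(40) = mex({0, 2, 3, 4, 6, 7, 11, 12, 14}) = 1
G(41) = mex({0, 1, 2, 3, 5, 6, 7, 9, 10, 11, 12}) = 4
G(42) = mex({0, 1, 2, 3, 4, 5, 6, 9, 10}) = 7
G(43) = mex({0, 1, 3, 4, 5, 7, 9, 10, 12, 15}) = 2
G(44) = mex({0, 2, 3, 4, 5, 6, 7, 9, 10, 12, 15}) = 1
G(45) = mex({0, 1, 2, 3, 4, 5, 6, 7, 9, 10, 12, 14}) = 8
G(46) = mex({0, 1, 3, 4, 5, 7, 8, 11, 12, 14}) = 2
G(47) = mex({0, 1, 2, 3, 4, 5, 6, 8, 9, 10, 11, 12}) = 7
G(48) = mex({0, 1, 2, 3, 5, 6, 7, 9, 10}) = 4
G(49) = mex({0, 2, 3, 4, 6, 7, 9, 10, 11, 12, 15}) = 1
G(50) = mex({0, 1, 4, 5, 6, 7, 9, 11, 12, 14, 15}) = 2
G(51) = mex({0, 1, 2, 3, 4, 5, 6, 7, 9, 12, 14, 15}) = 8
Therefore G(51) = 8.

8


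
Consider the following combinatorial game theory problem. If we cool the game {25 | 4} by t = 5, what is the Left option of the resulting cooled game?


Original game: {25 | 4} (a switch {a | b} with a > b).
Cooling by t (for t below the temperature (a - b)/2 = 21/2) taxes each move by t: {a | b} cooled by t is {a - t | b + t}.
Cooling amount: t = 5
Cooled Left option: 25 - 5 = 20
Cooled Right option: 4 + 5 = 9
Cooled game: {20 | 9}
Left option = 20

20


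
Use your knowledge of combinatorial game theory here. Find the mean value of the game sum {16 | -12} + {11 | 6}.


G1 = {16 | -12}, G2 = {11 | 6}
Each is a switch {a | b} with numbers a > b; its mean value is (a + b)/2, and mean value is additive over game sums: m(G1 + G2) = m(G1) + m(G2).
Mean of G1 = (16 + (-12))/2 = 4/2 = 2
Mean of G2 = (11 + (6))/2 = 17/2 = 17/2
Mean of G1 + G2 = 2 + 17/2 = 21/2

21/2


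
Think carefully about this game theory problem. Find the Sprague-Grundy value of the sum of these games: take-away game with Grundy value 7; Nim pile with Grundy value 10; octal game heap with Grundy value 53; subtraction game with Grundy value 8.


By the Sprague-Grundy theorem, the Grundy value of a sum of games is the XOR of individual Grundy values.
take-away game: Grundy value = 7. Running XOR: 0 XOR 7 = 7
Nim pile: Grundy value = 10. Running XOR: 7 XOR 10 = 13
octal game heap: Grundy value = 53. Running XOR: 13 XOR 53 = 56
subtraction game: Grundy value = 8. Running XOR: 56 XOR 8 = 48
The combined Grundy value is 48.

48


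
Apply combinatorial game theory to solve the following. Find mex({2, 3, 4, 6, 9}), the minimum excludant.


Set = {2, 3, 4, 6, 9}
0 is NOT in the set. This is the mex.
mex = 0

0


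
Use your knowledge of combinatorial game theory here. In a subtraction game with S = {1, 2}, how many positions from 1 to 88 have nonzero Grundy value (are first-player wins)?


Subtraction set S = {1, 2}, so G(n) = n mod 3.
G(n) = 0 when n is a multiple of 3.
Multiples of 3 in [1, 88]: 29
N-positions (nonzero Grundy) = 88 - 29 = 59

59


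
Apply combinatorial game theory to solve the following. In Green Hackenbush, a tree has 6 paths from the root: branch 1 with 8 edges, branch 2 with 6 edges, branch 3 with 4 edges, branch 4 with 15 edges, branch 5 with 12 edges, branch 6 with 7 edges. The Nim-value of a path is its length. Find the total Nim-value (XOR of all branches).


The tree has 6 branches from the ground vertex.
In Green Hackenbush, the Nim-value of a simple path of length k is k.
Branch 1: length 8, Nim-value = 8
Branch 2: length 6, Nim-value = 6
Branch 3: length 4, Nim-value = 4
Branch 4: length 15, Nim-value = 15
Branch 5: length 12, Nim-value = 12
Branch 6: length 7, Nim-value = 7
Total Nim-value = XOR of all branch values:
0 XOR 8 = 8
8 XOR 6 = 14
14 XOR 4 = 10
10 XOR 15 = 5
5 XOR 12 = 9
9 XOR 7 = 14
Nim-value of the tree = 14

14


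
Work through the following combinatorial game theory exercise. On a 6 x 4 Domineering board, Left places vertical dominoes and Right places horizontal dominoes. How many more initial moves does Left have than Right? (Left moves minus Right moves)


Board is 6 x 4 (rows x cols).
Left (vertical) placements: (rows-1) * cols = 5 * 4 = 20
Right (horizontal) placements: rows * (cols-1) = 6 * 3 = 18
Advantage = Left - Right = 20 - 18 = 2

2


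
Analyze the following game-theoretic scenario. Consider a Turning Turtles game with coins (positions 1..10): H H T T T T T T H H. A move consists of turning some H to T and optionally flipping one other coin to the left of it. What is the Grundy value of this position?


Coins: H H T T T T T T H H
Key fact: a single head at position k behaves exactly like a Nim heap of size k (turning it to T and optionally flipping a coin at j < k corresponds to moving the heap from k to j, or to 0), and heads combine as a disjunctive sum (two heads at the same place would cancel, matching j XOR j = 0). So the Nim-value is the XOR of the 1-indexed positions of the heads.
Face-up positions (1-indexed): [1, 2, 9, 10]
XOR 0 with 1: 0 XOR 1 = 1
XOR 1 with 2: 1 XOR 2 = 3
XOR 3 with 9: 3 XOR 9 = 10
XOR 10 with 10: 10 XOR 10 = 0
Nim-value = 0

0


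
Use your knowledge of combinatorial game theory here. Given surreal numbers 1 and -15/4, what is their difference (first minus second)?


x = 1, y = -15/4
Converting to common denominator: 4
x = 4/4, y = -15/4
x - y = 1 - -15/4 = 19/4

19/4


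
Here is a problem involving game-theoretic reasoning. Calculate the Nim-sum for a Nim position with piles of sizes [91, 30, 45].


We need the XOR (exclusive or) of all pile sizes.
After XOR-ing pile 1 (size 91): 0 XOR 91 = 91
After XOR-ing pile 2 (size 30): 91 XOR 30 = 69
After XOR-ing pile 3 (size 45): 69 XOR 45 = 104
The Nim-value of this position is 104.

104


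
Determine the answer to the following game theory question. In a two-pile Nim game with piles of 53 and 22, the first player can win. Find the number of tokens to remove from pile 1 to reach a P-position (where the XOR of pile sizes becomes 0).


Piles: 53 and 22
Current XOR: 53 XOR 22 = 35 (non-zero, so this is an N-position).
To make the XOR zero, we need to find a move that balances the piles.
For pile 1 (size 53): target = 53 XOR 35 = 22
We reduce pile 1 from 53 to 22.
Tokens removed: 53 - 22 = 31
Verification: 22 XOR 22 = 0

31


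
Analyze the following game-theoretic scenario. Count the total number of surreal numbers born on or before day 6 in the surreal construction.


Day 0: {|} = 0 is born. Count = 1.
Day n: the number of surreal numbers born by day n is 2^(n+1) - 1.
By day 0: 2^1 - 1 = 1
By day 1: 2^2 - 1 = 3
By day 2: 2^3 - 1 = 7
By day 3: 2^4 - 1 = 15
By day 4: 2^5 - 1 = 31
By day 5: 2^6 - 1 = 63
By day 6: 2^7 - 1 = 127
By day 6: 127 surreal numbers.

127


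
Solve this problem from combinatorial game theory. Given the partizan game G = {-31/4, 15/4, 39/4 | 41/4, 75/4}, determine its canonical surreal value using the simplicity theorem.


Left options: {-31/4, 15/4, 39/4}, max = 39/4
Right options: {41/4, 75/4}, min = 41/4
All options are numbers and max(Left) < min(Right), so by the simplicity theorem the value is the simplest (earliest-born) number strictly between 39/4 and 41/4.
The only integer strictly between 39/4 and 41/4 is 10.
No non-integer in the interval can be simpler: if x is a non-integer in the interval, then floor(x) or ceil(x) also lies in the interval (the interval contains an integer), and both are proper prefixes of x's sign expansion, i.e. born earlier. So the game value is 10.
Game value = 10

10


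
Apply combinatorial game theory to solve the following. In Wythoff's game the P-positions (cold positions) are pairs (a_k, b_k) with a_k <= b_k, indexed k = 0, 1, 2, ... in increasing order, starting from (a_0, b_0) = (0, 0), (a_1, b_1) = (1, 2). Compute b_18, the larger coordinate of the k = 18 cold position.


By Wythoff's theorem, a_k = floor(k * phi) and b_k = floor(k * phi^2) = a_k + k, where phi = (1 + sqrt(5))/2 is the golden ratio.
phi = (1 + sqrt(5))/2 = 1.618034
phi^2 = phi + 1 = 2.618034
k = 18
k * phi^2 = 18 * 2.618034 = 47.124612
b_18 = floor(k * phi^2) = 47 (check: a_18 + k = 29 + 18 = 47)

47


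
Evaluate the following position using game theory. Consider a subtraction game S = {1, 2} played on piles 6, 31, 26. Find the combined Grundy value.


Subtraction set: {1, 2}
For this subtraction set, G(n) = n mod 3 (period = max + 1 = 3).
Pile 1 (size 6): G(6) = 6 mod 3 = 0
Pile 2 (size 31): G(31) = 31 mod 3 = 1
Pile 3 (size 26): G(26) = 26 mod 3 = 2
Total Grundy value = XOR of all: 0 XOR 1 XOR 2 = 3

3


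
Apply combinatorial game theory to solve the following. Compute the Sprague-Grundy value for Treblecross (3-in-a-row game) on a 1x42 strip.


Treblecross: place X on empty cells; 3-in-a-row wins.
Playing within two cells of an existing X lets the opponent win at once, so sensible play treats the cells i-2..i+2 around each X as dead. The player left with no safe cell loses, so this is a normal-play take-away game on strips of safe cells.
Placing X at cell i (0-indexed) of a strip of k safe cells leaves independent strips of sizes max(0, i-2) and max(0, k-i-3). Hence G(k) = mex{ G(max(0,i-2)) XOR G(max(0,k-i-3)) : 0 <= i < k }, with G(0) = 0.
G(1): splits (0,0):0^0=0 -> mex({0}) = 1
G(2): splits (0,0):0^0=0 -> mex({0}) = 1
G(3): splits (0,0):0^0=0 -> mex({0}) = 1
G(4): splits (0,1):0^1=1 (0,0):0^0=0 -> mex({0, 1}) = 2
G(5): splits (0,2):0^1=1 (0,1):0^1=1 (0,0):0^0=0 -> mex({0, 1}) = 2
G(6) = mex({1}) = 0
G(7) = mex({0, 1, 2}) = 3
G(8) = mex({0, 1, 2}) = 3
G(9) = mex({0, 2}) = 1
G(10) = mex({0, 2, 3}) = 1
G(11) = mex({0, 3}) = 1
G(12) = mex({1, 3}) = 0
G(13) = mex({0, 1, 2, 3}) = 4
G(14) = mex({0, 1, 2}) = 3
G(15) = mex({0, 1, 2}) = 3
G(16) = mex({0, 1, 2, 4}) = 3
G(17) = mex({0, 1, 3, 4}) = 2
G(18) = mex({0, 1, 3, 4}) = 2
G(19) = mex({0, 1, 3, 5}) = 2
G(20) = mex({0, 1, 2, 3, 5}) = 4
G(21) = mex({0, 1, 2, 3, 5}) = 4
G(22) = mex({1, 2, 6}) = 0
G(23) = mex({0, 1, 2, 3, 4, 6}) = 5
G(24) = mex({0, 1, 2, 3, 4}) = 5
G(25) = mex({0, 1, 3, 4, 7}) = 2
G(26) = mex({0, 1, 3, 4, 5, 7}) = 2
G(27) = mex({0, 1, 3, 5}) = 2
G(28) = mex({0, 1, 2, 5}) = 3
G(29) = mex({0, 1, 2, 4, 5, 6}) = 3
G(30) = mex({1, 2, 4, 6}) = 0
G(31) = mex({0, 1, 2, 3, 4, 6}) = 5
G(32) = mex({1, 2, 3, 4, 7}) = 0
G(33) = mex({0, 3, 7}) = 1
G(34) = mex({0, 2, 3, 5, 7}) = 1
G(35) = mex({0, 2, 3, 5, 6}) = 1
G(36) = mex({0, 1, 2, 5, 6}) = 3
G(37) = mex({0, 1, 2, 4, 5, 6}) = 3
G(38) = mex({0, 1, 2, 4}) = 3
G(39) = mex({0, 1, 2, 3, 4, 7}) = 5
G(40) = mex({0, 1, 2, 3, 4, 5, 7}) = 6
G(41) = mex({0, 1, 2, 3, 5, 7}) = 4
G(42) = mex({0, 1, 2, 3, 5, 6, 7}) = 4
Therefore G(42) = 4.

4


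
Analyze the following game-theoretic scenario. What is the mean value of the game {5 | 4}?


Game = {5 | 4}, a switch {a | b} with numbers a > b.
Its thermograph has left wall a - t and right wall b + t, which meet at t = (a - b)/2, where both equal (a + b)/2. So the mast (mean value) is at (a + b)/2.
Mean = (5 + (4))/2 = 9/2 = 9/2

9/2


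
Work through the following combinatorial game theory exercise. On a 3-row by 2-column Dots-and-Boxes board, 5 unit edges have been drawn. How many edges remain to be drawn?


Grid: 3 x 2 boxes, i.e. 4 rows and 3 columns of dots.
Horizontal edges: (rows + 1) * cols = 4 * 2 = 8
Vertical edges: rows * (cols + 1) = 3 * 3 = 9
Total edges: 8 + 9 = 17
Edges drawn: 5
Remaining: 17 - 5 = 12

12


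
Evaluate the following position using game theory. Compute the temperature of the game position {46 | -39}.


The game is {46 | -39}, a switch {a | b} with numbers a > b.
Cooling {a | b} by t gives {a - t | b + t}, which stops being hot when a - t = b + t, i.e. at t = (a - b)/2. So the temperature of a switch is (a - b)/2.
Temperature = (Left option - Right option) / 2
= (46 - (-39)) / 2
= 85 / 2
= 85/2

85/2


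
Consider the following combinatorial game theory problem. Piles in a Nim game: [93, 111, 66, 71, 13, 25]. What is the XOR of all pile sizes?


We need the XOR (exclusive or) of all pile sizes.
After XOR-ing pile 1 (size 93): 0 XOR 93 = 93
After XOR-ing pile 2 (size 111): 93 XOR 111 = 50
After XOR-ing pile 3 (size 66): 50 XOR 66 = 112
After XOR-ing pile 4 (size 71): 112 XOR 71 = 55
After XOR-ing pile 5 (size 13): 55 XOR 13 = 58
After XOR-ing pile 6 (size 25): 58 XOR 25 = 35
The Nim-value of this position is 35.

35


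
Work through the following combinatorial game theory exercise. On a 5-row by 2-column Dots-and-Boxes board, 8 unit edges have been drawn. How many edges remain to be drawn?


Grid: 5 x 2 boxes, i.e. 6 rows and 3 columns of dots.
Horizontal edges: (rows + 1) * cols = 6 * 2 = 12
Vertical edges: rows * (cols + 1) = 5 * 3 = 15
Total edges: 12 + 15 = 27
Edges drawn: 8
Remaining: 27 - 8 = 19

19


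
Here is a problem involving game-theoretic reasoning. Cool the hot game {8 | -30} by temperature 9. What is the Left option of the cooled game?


Original game: {8 | -30} (a switch {a | b} with a > b).
Cooling by t (for t below the temperature (a - b)/2 = 19) taxes each move by t: {a | b} cooled by t is {a - t | b + t}.
Cooling amount: t = 9
Cooled Left option: 8 - 9 = -1
Cooled Right option: -30 + 9 = -21
Cooled game: {-1 | -21}
Left option = -1

-1


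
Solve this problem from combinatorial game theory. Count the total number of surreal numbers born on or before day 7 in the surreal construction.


Day 0: {|} = 0 is born. Count = 1.
Day n: the number of surreal numbers born by day n is 2^(n+1) - 1.
By day 0: 2^1 - 1 = 1
By day 1: 2^2 - 1 = 3
By day 2: 2^3 - 1 = 7
By day 3: 2^4 - 1 = 15
By day 4: 2^5 - 1 = 31
By day 5: 2^6 - 1 = 63
By day 6: 2^7 - 1 = 127
By day 7: 2^8 - 1 = 255
By day 7: 255 surreal numbers.

255
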